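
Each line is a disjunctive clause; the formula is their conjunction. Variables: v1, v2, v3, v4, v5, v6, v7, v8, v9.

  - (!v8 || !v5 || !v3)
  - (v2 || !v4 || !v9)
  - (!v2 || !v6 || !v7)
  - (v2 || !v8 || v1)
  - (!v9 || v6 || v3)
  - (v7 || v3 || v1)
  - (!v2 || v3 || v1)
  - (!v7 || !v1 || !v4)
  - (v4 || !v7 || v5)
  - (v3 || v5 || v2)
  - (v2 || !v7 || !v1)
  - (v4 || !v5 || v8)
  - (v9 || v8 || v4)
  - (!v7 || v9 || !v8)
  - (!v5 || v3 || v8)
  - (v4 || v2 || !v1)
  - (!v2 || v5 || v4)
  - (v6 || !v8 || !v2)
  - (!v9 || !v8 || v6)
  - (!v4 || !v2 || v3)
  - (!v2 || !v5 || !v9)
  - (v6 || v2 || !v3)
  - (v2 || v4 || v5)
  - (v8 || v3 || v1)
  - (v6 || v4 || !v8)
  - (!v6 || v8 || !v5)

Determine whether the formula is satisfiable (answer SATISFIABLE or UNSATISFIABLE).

SATISFIABLE

Branch on v1: take v1 = True.
The remaining clauses are satisfied by v2 = True, v3 = True, v4 = True, v5 = False, v6 = False, v7 = False, v8 = False, v9 = True.
So v1 = T, v2 = T, v3 = T, v4 = T, v5 = F, v6 = F, v7 = F, v8 = F, v9 = T is a satisfying assignment.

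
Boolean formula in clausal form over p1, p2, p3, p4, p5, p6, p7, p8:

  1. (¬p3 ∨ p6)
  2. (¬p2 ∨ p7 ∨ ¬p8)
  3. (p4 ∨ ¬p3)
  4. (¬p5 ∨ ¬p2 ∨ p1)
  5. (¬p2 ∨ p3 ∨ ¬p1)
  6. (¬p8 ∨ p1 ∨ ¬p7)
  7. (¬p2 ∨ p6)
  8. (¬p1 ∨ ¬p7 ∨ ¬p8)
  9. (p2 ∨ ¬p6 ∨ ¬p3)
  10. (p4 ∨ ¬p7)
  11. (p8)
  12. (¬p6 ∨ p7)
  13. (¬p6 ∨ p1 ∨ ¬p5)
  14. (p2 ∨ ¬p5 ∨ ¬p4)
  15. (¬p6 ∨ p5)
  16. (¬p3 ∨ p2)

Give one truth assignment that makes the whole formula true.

p1=0, p2=0, p3=0, p4=0, p5=1, p6=0, p7=0, p8=1

The clause (p8) is unit: p8 must be True.
Try p1 = False.
  then p7 is forced to False.
  then p2 is forced to False.
  then p6 is forced to False.
  then p3 is forced to False.
Branch on p4: take p4 = False.
p5 is now unconstrained; take p5 = True.
Every clause has at least one true literal under this assignment.
Check each clause:
  1. (p6 ∨ ¬p3) — ¬p3 is true.
  2. (¬p2 ∨ ¬p8 ∨ p7) — ¬p2 is true.
  3. (¬p3 ∨ p4) — ¬p3 is true.
  4. (¬p2 ∨ ¬p5 ∨ p1) — ¬p2 is true.
  5. (¬p1 ∨ p3 ∨ ¬p2) — ¬p2 is true.
  6. (¬p8 ∨ p1 ∨ ¬p7) — ¬p7 is true.
  7. (p6 ∨ ¬p2) — ¬p2 is true.
  8. (¬p8 ∨ ¬p1 ∨ ¬p7) — ¬p7 is true.
  9. (¬p6 ∨ p2 ∨ ¬p3) — ¬p6 is true.
  10. (¬p7 ∨ p4) — ¬p7 is true.
  11. (p8) — p8 is true.
  12. (p7 ∨ ¬p6) — ¬p6 is true.
  13. (p1 ∨ ¬p6 ∨ ¬p5) — ¬p6 is true.
  14. (p2 ∨ ¬p5 ∨ ¬p4) — ¬p4 is true.
  15. (¬p6 ∨ p5) — ¬p6 is true.
  16. (¬p3 ∨ p2) — ¬p3 is true.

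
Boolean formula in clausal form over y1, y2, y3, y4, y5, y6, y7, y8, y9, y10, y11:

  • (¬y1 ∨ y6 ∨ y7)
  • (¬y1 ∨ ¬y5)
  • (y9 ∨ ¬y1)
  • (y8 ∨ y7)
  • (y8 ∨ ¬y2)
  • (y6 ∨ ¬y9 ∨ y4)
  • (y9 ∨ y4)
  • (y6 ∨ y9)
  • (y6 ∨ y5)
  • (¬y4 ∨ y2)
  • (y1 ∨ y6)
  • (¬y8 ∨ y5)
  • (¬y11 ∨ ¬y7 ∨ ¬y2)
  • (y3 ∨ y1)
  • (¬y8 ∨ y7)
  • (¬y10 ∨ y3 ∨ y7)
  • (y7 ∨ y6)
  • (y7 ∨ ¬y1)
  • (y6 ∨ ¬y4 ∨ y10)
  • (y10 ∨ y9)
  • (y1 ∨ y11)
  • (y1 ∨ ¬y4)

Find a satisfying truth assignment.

y1=True  y2=False  y3=True  y4=False  y5=False  y6=True  y7=True  y8=False  y9=True  y10=True  y11=True

Pure literal: y3 appears only positively; assign y3 = True.
y6 occurs only positively in the remaining clauses — set y6 = True.
Set y1 = True and propagate.
  then y5 is forced to False.
  then y9 is forced to True.
  then y8 is forced to False.
  then y7 is forced to True.
  then y2 is forced to False.
  then y4 is forced to False.
y10, y11 are now unconstrained; take y10 = True, y11 = True.
Every clause has at least one true literal under this assignment.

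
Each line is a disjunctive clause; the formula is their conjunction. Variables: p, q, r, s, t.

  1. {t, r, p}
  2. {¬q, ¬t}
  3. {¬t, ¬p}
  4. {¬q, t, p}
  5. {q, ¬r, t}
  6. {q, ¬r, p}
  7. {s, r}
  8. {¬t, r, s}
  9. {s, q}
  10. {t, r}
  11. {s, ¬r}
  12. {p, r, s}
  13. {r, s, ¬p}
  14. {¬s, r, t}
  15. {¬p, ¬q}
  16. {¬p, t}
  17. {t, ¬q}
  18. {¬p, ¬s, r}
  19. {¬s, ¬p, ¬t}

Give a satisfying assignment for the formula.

p=F, q=F, r=F, s=T, t=T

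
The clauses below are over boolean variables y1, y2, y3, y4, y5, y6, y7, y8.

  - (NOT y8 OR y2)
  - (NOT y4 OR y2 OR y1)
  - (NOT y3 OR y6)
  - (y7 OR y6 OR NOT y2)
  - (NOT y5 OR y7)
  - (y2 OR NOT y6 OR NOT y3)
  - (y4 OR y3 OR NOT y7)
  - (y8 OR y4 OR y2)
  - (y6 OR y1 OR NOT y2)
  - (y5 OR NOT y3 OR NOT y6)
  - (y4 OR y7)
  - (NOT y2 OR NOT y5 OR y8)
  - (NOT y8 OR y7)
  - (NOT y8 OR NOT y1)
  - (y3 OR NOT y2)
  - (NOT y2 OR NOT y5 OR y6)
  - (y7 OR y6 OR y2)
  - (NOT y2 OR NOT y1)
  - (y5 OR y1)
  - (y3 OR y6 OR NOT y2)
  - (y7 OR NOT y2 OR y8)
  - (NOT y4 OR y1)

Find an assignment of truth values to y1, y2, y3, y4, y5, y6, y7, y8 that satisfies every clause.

y1=1, y2=0, y3=0, y4=1, y5=1, y6=0, y7=1, y8=0

Check each clause:
  1. (NOT y8 OR y2) — NOT y8 is true.
  2. (NOT y4 OR y2 OR y1) — y1 is true.
  3. (y6 OR NOT y3) — NOT y3 is true.
  4. (NOT y2 OR y6 OR y7) — y7 is true.
  5. (y7 OR NOT y5) — y7 is true.
  6. (NOT y3 OR y2 OR NOT y6) — NOT y6 is true.
  7. (y3 OR y4 OR NOT y7) — y4 is true.
  8. (y8 OR y4 OR y2) — y4 is true.
  9. (NOT y2 OR y6 OR y1) — y1 is true.
  10. (y5 OR NOT y6 OR NOT y3) — NOT y6 is true.
  11. (y7 OR y4) — y4 is true.
  12. (NOT y5 OR NOT y2 OR y8) — NOT y2 is true.
  13. (y7 OR NOT y8) — NOT y8 is true.
  14. (NOT y8 OR NOT y1) — NOT y8 is true.
  15. (y3 OR NOT y2) — NOT y2 is true.
  16. (NOT y5 OR NOT y2 OR y6) — NOT y2 is true.
  17. (y7 OR y6 OR y2) — y7 is true.
  18. (NOT y2 OR NOT y1) — NOT y2 is true.
  19. (y5 OR y1) — y1 is true.
  20. (y6 OR y3 OR NOT y2) — NOT y2 is true.
  21. (y8 OR NOT y2 OR y7) — NOT y2 is true.
  22. (NOT y4 OR y1) — y1 is true.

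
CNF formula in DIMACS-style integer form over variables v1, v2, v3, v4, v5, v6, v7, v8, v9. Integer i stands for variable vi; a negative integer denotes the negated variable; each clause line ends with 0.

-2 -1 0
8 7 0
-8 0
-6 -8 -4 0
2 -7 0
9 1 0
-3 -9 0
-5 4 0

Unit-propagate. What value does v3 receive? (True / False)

False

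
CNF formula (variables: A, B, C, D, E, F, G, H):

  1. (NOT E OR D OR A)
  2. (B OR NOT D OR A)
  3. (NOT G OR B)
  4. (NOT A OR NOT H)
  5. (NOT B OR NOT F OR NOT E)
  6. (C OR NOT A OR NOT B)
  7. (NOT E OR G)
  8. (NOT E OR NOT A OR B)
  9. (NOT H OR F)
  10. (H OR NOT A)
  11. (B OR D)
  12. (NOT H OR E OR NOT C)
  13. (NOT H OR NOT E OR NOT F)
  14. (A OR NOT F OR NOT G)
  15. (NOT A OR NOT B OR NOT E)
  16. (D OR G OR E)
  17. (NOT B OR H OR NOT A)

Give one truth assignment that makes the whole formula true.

A = F, B = T, C = F, D = T, E = F, F = F, G = T, H = F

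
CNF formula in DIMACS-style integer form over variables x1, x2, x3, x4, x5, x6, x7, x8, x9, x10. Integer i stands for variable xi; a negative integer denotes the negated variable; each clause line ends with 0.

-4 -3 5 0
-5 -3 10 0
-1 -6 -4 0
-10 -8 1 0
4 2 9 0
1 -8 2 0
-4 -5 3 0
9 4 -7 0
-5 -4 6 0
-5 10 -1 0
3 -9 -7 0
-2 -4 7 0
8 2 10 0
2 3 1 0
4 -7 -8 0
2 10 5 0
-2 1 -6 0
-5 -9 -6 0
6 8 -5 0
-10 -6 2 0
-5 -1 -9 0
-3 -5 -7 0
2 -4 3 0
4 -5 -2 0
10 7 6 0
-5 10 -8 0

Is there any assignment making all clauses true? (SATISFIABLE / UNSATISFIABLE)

Branch on x1: take x1 = True.
Try x2 = True.
For the remaining variables, x3 = True, x4 = False, x5 = False, x6 = True, x7 = False, x8 = False, x9 = True, x10 = True works.
Every clause has at least one true literal under this assignment.
So x1=1, x2=1, x3=1, x4=0, x5=0, x6=1, x7=0, x8=0, x9=1, x10=1 is a satisfying assignment.

SATISFIABLE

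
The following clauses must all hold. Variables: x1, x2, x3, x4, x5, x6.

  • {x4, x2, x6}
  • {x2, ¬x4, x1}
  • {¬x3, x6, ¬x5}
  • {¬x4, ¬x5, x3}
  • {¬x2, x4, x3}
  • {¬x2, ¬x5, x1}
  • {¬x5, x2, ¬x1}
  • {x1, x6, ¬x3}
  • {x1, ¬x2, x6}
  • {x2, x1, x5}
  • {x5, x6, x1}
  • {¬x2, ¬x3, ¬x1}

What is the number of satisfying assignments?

Split on x1, then x2.
  x1=T, x2=T: remaining (x3,x4,x5,x6) ∈ {(F,T,F,F); (F,T,F,T)} — 2.
  x1=T, x2=F: x3 free; 3 ways for (x4,x5,x6) × 2^1 = 6.
  x1=F, x2=T: remaining (x3,x4,x5,x6) ∈ {(F,T,F,T); (T,F,F,T); (T,T,F,T)} — 3.
  x1=F, x2=F: remaining (x3,x4,x5,x6) ∈ {(F,F,T,T); (T,F,T,T)} — 2.
Total: 2 + 6 + 3 + 2 = 13.

13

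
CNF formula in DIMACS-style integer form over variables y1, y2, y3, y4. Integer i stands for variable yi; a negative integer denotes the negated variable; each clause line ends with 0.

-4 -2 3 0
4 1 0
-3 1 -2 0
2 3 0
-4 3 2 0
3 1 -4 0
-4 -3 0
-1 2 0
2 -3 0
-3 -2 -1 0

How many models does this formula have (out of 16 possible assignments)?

Satisfying assignments:
  y1=T y2=T y3=F y4=F
That's 1 in total.

1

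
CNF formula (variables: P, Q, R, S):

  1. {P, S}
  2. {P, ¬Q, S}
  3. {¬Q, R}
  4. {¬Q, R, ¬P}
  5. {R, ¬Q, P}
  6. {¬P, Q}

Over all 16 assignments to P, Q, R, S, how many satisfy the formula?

5

Satisfying assignments:
  P=F Q=F R=F S=T
  P=F Q=F R=T S=T
  P=F Q=T R=T S=T
  P=T Q=T R=T S=F
  P=T Q=T R=T S=T
That's 5 in total.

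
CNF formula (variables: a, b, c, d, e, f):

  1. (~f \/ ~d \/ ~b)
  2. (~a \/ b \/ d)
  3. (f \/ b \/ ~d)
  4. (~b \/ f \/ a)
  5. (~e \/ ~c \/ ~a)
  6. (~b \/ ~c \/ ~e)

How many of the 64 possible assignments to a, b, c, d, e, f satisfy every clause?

27

Split on b, then a.
  b=1, a=1: 9 of the 16 assignments to (c,d,e,f) work.
  b=1, a=0: remaining (c,d,e,f) ∈ {(0,0,0,1); (0,0,1,1); (1,0,0,1)} — 3.
  b=0, a=1: remaining (c,d,e,f) ∈ {(0,1,0,1); (0,1,1,1); (1,1,0,1)} — 3.
  b=0, a=0: c, e free; 3 ways for (d,f) × 2^2 = 12.
Total: 9 + 3 + 3 + 12 = 27.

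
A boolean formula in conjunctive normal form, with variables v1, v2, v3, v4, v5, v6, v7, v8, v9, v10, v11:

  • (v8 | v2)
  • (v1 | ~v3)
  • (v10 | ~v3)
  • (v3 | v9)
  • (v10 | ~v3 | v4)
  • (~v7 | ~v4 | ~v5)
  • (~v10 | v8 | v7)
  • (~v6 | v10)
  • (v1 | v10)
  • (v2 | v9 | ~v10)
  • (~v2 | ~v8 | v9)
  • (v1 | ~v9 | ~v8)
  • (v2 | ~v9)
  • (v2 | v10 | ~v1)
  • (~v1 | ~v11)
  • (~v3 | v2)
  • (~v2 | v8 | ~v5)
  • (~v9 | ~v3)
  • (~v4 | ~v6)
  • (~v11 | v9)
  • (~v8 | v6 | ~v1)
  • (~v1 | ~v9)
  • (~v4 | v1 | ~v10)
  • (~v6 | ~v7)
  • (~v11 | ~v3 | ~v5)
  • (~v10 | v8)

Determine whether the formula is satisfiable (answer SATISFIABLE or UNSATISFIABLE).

v10 = True:
  v9 = True:
    propagation gives v1=True; an empty clause results — contradiction.
  v9 = False:
    propagation gives v3=True, v1=True, v2=True; an empty clause results — contradiction.
v10 = False:
  propagation gives v3=False, v9=True, v6=False, v1=True; an empty clause results — contradiction.
Every branch closes, so no satisfying assignment exists.

UNSATISFIABLE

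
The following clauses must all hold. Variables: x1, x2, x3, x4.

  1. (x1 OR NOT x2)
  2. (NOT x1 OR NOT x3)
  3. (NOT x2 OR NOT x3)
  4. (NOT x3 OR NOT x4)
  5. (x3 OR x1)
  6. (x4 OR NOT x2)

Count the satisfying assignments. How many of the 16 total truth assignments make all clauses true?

4

The models are:
  x1=F x2=F x3=T x4=F
  x1=T x2=F x3=F x4=F
  x1=T x2=F x3=F x4=T
  x1=T x2=T x3=F x4=T
That's 4 in total.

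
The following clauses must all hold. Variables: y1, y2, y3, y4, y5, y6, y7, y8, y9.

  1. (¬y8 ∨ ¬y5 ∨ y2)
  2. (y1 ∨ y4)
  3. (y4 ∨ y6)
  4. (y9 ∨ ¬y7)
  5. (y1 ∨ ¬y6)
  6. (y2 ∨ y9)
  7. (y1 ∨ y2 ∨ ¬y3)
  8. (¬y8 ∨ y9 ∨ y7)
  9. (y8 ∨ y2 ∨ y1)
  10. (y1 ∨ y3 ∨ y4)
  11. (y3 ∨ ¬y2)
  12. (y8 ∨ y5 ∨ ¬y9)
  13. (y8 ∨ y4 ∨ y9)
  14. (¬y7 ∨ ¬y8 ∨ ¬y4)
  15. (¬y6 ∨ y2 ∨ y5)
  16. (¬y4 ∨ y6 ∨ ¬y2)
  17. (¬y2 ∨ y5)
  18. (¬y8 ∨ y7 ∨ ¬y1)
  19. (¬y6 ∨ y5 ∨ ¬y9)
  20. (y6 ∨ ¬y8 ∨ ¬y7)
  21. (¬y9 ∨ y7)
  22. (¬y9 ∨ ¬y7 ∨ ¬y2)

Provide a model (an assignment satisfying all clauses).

y1=T  y2=F  y3=F  y4=T  y5=T  y6=F  y7=T  y8=F  y9=T

Set y1 = True and propagate.
The remaining clauses are satisfied by y2 = False, y3 = False, y4 = True, y5 = True, y6 = False, y7 = True, y8 = False, y9 = True.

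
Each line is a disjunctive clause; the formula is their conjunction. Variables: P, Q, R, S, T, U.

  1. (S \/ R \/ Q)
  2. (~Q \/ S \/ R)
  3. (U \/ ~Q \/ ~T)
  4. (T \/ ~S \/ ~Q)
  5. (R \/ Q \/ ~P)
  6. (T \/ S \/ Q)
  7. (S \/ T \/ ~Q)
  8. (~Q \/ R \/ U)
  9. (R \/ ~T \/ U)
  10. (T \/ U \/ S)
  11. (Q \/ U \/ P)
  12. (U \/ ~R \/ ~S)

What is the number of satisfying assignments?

Case analysis on Q and S:
  Q=T, S=T: remaining (P,R,T,U) ∈ {(F,F,T,T); (F,T,T,T); (T,F,T,T); (T,T,T,T)} — 4.
  Q=T, S=F: remaining (P,R,T,U) ∈ {(F,T,T,T); (T,T,T,T)} — 2.
  Q=F, S=T: T free; 3 ways for (P,R,U) × 2^1 = 6.
  Q=F, S=F: remaining (P,R,T,U) ∈ {(F,T,T,T); (T,T,T,F); (T,T,T,T)} — 3.
Total: 4 + 2 + 6 + 3 = 15.

15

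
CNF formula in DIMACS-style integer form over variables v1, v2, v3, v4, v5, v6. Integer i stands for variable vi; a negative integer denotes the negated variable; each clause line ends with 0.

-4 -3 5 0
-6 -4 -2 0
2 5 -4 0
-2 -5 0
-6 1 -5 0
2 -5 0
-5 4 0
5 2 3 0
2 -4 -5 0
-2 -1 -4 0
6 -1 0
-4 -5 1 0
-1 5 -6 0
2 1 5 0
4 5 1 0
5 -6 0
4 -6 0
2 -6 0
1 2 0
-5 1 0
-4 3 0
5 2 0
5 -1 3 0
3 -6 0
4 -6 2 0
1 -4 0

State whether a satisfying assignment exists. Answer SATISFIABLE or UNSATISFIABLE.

UNSATISFIABLE

v5 = True:
  propagation gives v2=False; an empty clause results — contradiction.
v5 = False:
  propagation gives v6=False, v1=False, v2=True, v4=True; an empty clause results — contradiction.
Every branch closes, so no satisfying assignment exists.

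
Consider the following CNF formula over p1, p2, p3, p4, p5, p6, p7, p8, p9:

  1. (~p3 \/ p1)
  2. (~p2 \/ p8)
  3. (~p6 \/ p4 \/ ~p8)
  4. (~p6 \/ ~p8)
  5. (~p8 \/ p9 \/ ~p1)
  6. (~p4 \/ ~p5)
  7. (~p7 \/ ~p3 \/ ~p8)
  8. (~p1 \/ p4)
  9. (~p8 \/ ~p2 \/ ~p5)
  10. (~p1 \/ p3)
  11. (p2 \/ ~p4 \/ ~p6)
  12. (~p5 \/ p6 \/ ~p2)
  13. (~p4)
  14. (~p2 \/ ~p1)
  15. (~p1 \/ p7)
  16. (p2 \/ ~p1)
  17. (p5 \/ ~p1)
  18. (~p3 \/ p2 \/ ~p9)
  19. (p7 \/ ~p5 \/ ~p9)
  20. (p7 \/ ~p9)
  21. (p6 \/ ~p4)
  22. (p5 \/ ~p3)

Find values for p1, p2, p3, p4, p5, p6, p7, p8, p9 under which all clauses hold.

p1=F, p2=F, p3=F, p4=F, p5=F, p6=T, p7=F, p8=F, p9=F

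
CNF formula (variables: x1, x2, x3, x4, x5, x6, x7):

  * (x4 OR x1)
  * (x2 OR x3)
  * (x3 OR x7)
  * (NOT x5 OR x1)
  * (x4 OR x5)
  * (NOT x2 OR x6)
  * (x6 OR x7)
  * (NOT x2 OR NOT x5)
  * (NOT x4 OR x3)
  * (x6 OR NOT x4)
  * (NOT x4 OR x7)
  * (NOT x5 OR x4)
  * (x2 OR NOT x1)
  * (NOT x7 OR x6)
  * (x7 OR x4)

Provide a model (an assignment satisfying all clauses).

x3 occurs only positively in the remaining clauses — set x3 = True.
x6 occurs only positively in the remaining clauses — set x6 = True.
Try x1 = False.
  then x4 is forced to True.
  then x5 is forced to False.
  then x7 is forced to True.
x2 is now unconstrained; take x2 = False.

x1 = False  x2 = False  x3 = True  x4 = True  x5 = False  x6 = True  x7 = True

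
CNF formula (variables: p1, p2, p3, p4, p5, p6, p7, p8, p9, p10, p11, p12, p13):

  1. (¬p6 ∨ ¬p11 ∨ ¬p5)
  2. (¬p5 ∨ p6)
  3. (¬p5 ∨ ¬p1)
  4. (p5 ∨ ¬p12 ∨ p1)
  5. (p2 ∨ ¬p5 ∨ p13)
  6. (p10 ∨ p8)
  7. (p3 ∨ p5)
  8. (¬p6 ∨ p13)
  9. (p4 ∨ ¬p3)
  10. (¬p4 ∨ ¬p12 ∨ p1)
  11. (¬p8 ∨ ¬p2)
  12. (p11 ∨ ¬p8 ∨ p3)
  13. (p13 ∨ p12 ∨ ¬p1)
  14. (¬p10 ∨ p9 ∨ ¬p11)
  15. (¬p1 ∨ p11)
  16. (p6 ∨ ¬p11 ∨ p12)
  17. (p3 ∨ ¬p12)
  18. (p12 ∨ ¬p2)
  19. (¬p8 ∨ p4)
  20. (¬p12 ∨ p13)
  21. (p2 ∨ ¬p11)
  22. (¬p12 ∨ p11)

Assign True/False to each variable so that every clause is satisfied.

p13 occurs only positively in the remaining clauses — set p13 = True.
Set p1 = False and propagate.
Try p2 = False.
  then p11 is forced to False.
  then p12 is forced to False.
Try p3 = True.
  then p4 is forced to True.
The remaining clauses are satisfied by p5 = True, p6 = True, p7 = True, p8 = True, p9 = False, p10 = False.
Every clause has at least one true literal under this assignment.

p1 = False, p2 = False, p3 = True, p4 = True, p5 = True, p6 = True, p7 = True, p8 = True, p9 = False, p10 = False, p11 = False, p12 = False, p13 = True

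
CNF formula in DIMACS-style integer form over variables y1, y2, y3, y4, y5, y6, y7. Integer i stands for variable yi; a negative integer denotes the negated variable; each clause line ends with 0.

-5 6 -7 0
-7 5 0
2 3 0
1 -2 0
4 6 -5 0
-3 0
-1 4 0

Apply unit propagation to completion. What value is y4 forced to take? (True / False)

True

Unit clause (NOT y3) sets y3 = False.
From (y2 OR y3) and y3 = False: y2 = True.
(NOT y2 OR y1): since y2 = True, the clause reduces to (y1). y1 = True.
(y4 OR NOT y1): since y1 = True, the clause reduces to (y4). y4 = True.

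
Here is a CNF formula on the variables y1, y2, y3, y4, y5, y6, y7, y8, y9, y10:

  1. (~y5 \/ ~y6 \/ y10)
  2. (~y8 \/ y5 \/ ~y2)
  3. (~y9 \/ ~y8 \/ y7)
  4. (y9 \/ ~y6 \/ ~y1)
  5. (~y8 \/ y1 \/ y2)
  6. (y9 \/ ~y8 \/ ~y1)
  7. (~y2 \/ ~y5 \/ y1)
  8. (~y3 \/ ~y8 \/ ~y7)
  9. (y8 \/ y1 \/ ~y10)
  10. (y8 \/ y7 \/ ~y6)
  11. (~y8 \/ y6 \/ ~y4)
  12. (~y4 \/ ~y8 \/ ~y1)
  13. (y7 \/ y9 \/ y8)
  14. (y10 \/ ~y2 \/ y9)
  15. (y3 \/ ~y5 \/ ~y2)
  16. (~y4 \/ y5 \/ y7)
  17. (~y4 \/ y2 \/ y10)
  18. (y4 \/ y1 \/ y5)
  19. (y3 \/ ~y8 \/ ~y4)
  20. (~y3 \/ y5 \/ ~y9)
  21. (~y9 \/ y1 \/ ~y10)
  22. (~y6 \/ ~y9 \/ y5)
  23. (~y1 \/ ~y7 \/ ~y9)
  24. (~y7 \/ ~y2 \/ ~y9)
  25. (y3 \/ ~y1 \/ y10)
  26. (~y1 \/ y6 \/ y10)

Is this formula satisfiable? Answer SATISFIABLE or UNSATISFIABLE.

Set y1 = True and propagate.
The remaining clauses are satisfied by y2 = True, y3 = False, y4 = True, y5 = False, y6 = False, y7 = True, y8 = False, y9 = False, y10 = True.
So y1=True, y2=True, y3=False, y4=True, y5=False, y6=False, y7=True, y8=False, y9=False, y10=True is a satisfying assignment.

SATISFIABLE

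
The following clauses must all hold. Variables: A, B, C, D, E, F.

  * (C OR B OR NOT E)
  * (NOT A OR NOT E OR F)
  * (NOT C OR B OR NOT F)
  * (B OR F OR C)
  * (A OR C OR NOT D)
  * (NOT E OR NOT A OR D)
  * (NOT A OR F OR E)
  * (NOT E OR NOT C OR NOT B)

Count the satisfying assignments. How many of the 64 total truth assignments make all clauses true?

20

Split on C, then E.
  C=1, E=1: remaining (A,B,D,F) ∈ {(0,0,0,0); (0,0,1,0)} — 2.
  C=1, E=0: D free; 4 ways for (A,B,F) × 2^1 = 8.
  C=0, E=1: remaining (A,B,D,F) ∈ {(0,1,0,0); (0,1,0,1); (1,1,1,1)} — 3.
  C=0, E=0: 7 of the 16 assignments to (A,B,D,F) work.
Total: 2 + 8 + 3 + 7 = 20.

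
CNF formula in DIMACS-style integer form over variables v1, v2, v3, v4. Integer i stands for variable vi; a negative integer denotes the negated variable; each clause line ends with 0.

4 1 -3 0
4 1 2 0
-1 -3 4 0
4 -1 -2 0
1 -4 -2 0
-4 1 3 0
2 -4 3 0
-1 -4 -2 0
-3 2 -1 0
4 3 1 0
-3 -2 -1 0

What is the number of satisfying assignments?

2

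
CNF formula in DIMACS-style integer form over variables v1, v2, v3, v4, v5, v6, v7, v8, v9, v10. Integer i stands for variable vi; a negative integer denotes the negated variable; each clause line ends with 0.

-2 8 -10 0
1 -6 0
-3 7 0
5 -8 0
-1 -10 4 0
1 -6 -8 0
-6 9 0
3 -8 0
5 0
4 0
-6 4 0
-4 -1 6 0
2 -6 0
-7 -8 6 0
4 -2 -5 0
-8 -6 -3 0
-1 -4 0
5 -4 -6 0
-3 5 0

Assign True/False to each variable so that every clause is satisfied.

v1 = 0, v2 = 0, v3 = 0, v4 = 1, v5 = 1, v6 = 0, v7 = 1, v8 = 0, v9 = 1, v10 = 0

Check each clause:
  1. {v8, ¬v10, ¬v2} — ¬v2 is true.
  2. {¬v6, v1} — ¬v6 is true.
  3. {¬v3, v7} — ¬v3 is true.
  4. {v5, ¬v8} — ¬v8 is true.
  5. {v4, ¬v10, ¬v1} — v4 is true.
  6. {v1, ¬v6, ¬v8} — ¬v8 is true.
  7. {¬v6, v9} — v9 is true.
  8. {v3, ¬v8} — ¬v8 is true.
  9. {v5} — v5 is true.
  10. {v4} — v4 is true.
  11. {v4, ¬v6} — ¬v6 is true.
  12. {v6, ¬v4, ¬v1} — ¬v1 is true.
  13. {v2, ¬v6} — ¬v6 is true.
  14. {¬v7, ¬v8, v6} — ¬v8 is true.
  15. {v4, ¬v2, ¬v5} — v4 is true.
  16. {¬v6, ¬v3, ¬v8} — ¬v8 is true.
  17. {¬v4, ¬v1} — ¬v1 is true.
  18. {v5, ¬v4, ¬v6} — ¬v6 is true.
  19. {¬v3, v5} — ¬v3 is true.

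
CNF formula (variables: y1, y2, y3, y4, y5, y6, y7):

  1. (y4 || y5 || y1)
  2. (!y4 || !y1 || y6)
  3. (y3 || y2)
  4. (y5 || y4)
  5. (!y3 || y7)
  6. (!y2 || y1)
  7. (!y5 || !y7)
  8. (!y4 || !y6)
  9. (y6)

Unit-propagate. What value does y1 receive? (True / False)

(y6) is a unit clause: y6 = True.
From (!y6 || !y4) and y6 = True: y4 = False.
(y5 || y4): since y4 = False, the clause reduces to (y5). y5 = True.
(!y7 || !y5): since y5 = True, the clause reduces to (!y7). y7 = False.
(y7 || !y3) with y7 = False leaves only !y3, so y3 = False.
(y3 || y2): since y3 = False, the clause reduces to (y2). y2 = True.
(!y2 || y1): since y2 = True, the clause reduces to (y1). y1 = True.

True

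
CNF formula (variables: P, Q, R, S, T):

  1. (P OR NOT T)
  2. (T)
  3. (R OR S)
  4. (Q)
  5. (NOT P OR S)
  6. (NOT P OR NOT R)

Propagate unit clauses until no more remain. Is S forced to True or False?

True

(T) stands alone — T = True.
In (NOT T OR P), NOT T is now false; P must hold, so P = True.
Unit clause (Q) sets Q = True.
(NOT P OR S) with P = True leaves only S, so S = True.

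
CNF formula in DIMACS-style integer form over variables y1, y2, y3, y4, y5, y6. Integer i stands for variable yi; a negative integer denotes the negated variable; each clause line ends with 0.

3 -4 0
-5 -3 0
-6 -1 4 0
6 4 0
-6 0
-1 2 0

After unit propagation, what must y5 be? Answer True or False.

Unit clause (~y6) sets y6 = False.
(y4 | y6) with y6 = False leaves only y4, so y4 = True.
From (~y4 | y3) and y4 = True: y3 = True.
From (~y5 | ~y3) and y3 = True: y5 = False.

False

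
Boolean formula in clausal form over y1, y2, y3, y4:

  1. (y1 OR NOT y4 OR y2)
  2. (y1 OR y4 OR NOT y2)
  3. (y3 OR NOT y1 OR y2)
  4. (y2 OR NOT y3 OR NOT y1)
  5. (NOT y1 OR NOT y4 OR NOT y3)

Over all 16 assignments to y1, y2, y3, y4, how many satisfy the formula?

7

Split on y1, then y2.
  y1=T, y2=T: remaining (y3,y4) ∈ {(F,F); (F,T); (T,F)} — 3.
  y1=T, y2=F: a clause becomes empty — 0.
  y1=F, y2=T: remaining (y3,y4) ∈ {(F,T); (T,T)} — 2.
  y1=F, y2=F: remaining (y3,y4) ∈ {(F,F); (T,F)} — 2.
Total: 3 + 0 + 2 + 2 = 7.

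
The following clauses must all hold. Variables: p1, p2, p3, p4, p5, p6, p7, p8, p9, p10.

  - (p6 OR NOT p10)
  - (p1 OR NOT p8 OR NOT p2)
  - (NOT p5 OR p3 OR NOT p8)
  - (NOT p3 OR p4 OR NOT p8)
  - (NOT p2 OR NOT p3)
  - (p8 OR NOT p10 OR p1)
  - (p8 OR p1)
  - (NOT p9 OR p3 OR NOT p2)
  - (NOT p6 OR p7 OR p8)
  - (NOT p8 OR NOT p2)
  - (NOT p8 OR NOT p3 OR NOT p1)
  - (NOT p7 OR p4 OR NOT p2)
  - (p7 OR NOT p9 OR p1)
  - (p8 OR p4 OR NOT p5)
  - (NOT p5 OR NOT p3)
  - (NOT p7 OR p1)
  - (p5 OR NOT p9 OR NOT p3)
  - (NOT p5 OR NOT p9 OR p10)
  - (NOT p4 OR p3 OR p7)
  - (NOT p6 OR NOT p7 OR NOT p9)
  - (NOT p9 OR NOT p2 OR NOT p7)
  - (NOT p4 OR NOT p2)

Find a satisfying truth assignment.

p1=T, p2=F, p3=T, p4=F, p5=F, p6=F, p7=T, p8=F, p9=F, p10=F

Check each clause:
  1. (NOT p10 OR p6) — NOT p10 is true.
  2. (NOT p2 OR p1 OR NOT p8) — NOT p8 is true.
  3. (p3 OR NOT p5 OR NOT p8) — NOT p8 is true.
  4. (p4 OR NOT p3 OR NOT p8) — NOT p8 is true.
  5. (NOT p3 OR NOT p2) — NOT p2 is true.
  6. (NOT p10 OR p1 OR p8) — p1 is true.
  7. (p1 OR p8) — p1 is true.
  8. (NOT p9 OR p3 OR NOT p2) — p3 is true.
  9. (NOT p6 OR p8 OR p7) — NOT p6 is true.
  10. (NOT p8 OR NOT p2) — NOT p8 is true.
  11. (NOT p1 OR NOT p3 OR NOT p8) — NOT p8 is true.
  12. (NOT p7 OR NOT p2 OR p4) — NOT p2 is true.
  13. (p1 OR NOT p9 OR p7) — p1 is true.
  14. (NOT p5 OR p4 OR p8) — NOT p5 is true.
  15. (NOT p3 OR NOT p5) — NOT p5 is true.
  16. (NOT p7 OR p1) — p1 is true.
  17. (NOT p3 OR p5 OR NOT p9) — NOT p9 is true.
  18. (NOT p5 OR p10 OR NOT p9) — NOT p5 is true.
  19. (p3 OR p7 OR NOT p4) — p3 is true.
  20. (NOT p7 OR NOT p6 OR NOT p9) — NOT p6 is true.
  21. (NOT p7 OR NOT p2 OR NOT p9) — NOT p2 is true.
  22. (NOT p4 OR NOT p2) — NOT p4 is true.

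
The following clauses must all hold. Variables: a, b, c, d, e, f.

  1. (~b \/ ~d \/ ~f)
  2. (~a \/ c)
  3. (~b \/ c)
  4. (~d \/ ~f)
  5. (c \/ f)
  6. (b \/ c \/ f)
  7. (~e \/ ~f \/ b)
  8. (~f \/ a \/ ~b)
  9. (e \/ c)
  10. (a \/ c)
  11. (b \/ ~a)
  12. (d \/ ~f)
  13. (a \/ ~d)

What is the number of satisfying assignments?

8

Split on f, then b.
  f=T, b=T: a clause becomes empty — 0.
  f=T, b=F: a clause becomes empty — 0.
  f=F, b=T: e free; 3 ways for (a,c,d) × 2^1 = 6.
  f=F, b=F: remaining (a,c,d,e) ∈ {(F,T,F,F); (F,T,F,T)} — 2.
Total: 0 + 0 + 6 + 2 = 8.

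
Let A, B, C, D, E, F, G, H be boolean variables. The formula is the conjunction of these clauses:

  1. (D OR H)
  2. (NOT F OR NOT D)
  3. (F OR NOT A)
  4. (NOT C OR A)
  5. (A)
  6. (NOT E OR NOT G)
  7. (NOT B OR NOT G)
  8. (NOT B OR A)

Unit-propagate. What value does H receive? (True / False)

True

(A) is a unit clause: A = True.
From (NOT A OR F) and A = True: F = True.
In (NOT D OR NOT F), NOT F is now false; NOT D must hold, so D = False.
(D OR H): since D = False, the clause reduces to (H). H = True.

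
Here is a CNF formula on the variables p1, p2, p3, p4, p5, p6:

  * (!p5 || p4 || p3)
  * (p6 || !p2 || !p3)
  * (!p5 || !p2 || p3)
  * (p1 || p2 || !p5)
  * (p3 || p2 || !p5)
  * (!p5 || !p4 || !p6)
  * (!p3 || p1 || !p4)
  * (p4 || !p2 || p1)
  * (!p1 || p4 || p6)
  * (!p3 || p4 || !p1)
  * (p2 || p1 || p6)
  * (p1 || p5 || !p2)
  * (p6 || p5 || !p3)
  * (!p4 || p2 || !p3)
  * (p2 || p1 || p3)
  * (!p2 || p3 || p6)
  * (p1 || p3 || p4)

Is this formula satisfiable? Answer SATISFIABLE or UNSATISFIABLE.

Branch on p1: take p1 = True.
Try p2 = True.
The remaining clauses are satisfied by p3 = False, p4 = False, p5 = False, p6 = True.
Every clause has at least one true literal under this assignment.
So p1 = T, p2 = T, p3 = F, p4 = F, p5 = F, p6 = T is a satisfying assignment.

SATISFIABLE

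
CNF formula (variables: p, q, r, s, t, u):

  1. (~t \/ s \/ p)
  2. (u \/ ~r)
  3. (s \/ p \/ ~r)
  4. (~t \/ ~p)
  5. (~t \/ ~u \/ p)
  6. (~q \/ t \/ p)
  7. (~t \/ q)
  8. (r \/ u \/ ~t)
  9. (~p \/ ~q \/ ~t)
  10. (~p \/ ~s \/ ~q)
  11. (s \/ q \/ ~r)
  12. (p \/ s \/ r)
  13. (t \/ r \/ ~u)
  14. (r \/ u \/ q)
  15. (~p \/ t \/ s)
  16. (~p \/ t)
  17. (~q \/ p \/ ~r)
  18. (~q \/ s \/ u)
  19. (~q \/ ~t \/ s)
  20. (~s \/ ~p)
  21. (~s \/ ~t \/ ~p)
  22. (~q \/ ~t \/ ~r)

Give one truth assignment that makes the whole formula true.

p=F, q=F, r=T, s=T, t=F, u=T

Check each clause:
  1. (p \/ ~t \/ s) — ~t is true.
  2. (u \/ ~r) — u is true.
  3. (p \/ ~r \/ s) — s is true.
  4. (~p \/ ~t) — ~t is true.
  5. (~t \/ ~u \/ p) — ~t is true.
  6. (p \/ t \/ ~q) — ~q is true.
  7. (q \/ ~t) — ~t is true.
  8. (r \/ ~t \/ u) — r is true.
  9. (~t \/ ~q \/ ~p) — ~t is true.
  10. (~s \/ ~p \/ ~q) — ~q is true.
  11. (q \/ s \/ ~r) — s is true.
  12. (p \/ r \/ s) — r is true.
  13. (t \/ r \/ ~u) — r is true.
  14. (u \/ q \/ r) — r is true.
  15. (t \/ ~p \/ s) — s is true.
  16. (~p \/ t) — ~p is true.
  17. (p \/ ~r \/ ~q) — ~q is true.
  18. (u \/ ~q \/ s) — s is true.
  19. (s \/ ~q \/ ~t) — ~t is true.
  20. (~p \/ ~s) — ~p is true.
  21. (~t \/ ~s \/ ~p) — ~t is true.
  22. (~r \/ ~q \/ ~t) — ~t is true.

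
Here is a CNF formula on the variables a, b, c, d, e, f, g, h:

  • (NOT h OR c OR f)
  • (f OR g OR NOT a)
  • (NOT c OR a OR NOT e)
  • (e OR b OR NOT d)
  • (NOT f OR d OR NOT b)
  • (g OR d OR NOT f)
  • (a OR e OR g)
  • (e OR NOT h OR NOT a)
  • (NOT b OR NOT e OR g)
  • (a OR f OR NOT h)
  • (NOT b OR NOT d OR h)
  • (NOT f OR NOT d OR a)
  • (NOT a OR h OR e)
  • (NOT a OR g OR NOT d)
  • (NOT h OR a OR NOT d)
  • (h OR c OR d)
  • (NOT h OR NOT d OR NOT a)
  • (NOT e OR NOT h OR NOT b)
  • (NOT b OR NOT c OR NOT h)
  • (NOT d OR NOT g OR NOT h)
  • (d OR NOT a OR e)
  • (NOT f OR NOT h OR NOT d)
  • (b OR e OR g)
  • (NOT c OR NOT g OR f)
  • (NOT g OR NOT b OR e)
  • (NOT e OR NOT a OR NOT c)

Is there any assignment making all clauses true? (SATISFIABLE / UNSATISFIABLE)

SATISFIABLE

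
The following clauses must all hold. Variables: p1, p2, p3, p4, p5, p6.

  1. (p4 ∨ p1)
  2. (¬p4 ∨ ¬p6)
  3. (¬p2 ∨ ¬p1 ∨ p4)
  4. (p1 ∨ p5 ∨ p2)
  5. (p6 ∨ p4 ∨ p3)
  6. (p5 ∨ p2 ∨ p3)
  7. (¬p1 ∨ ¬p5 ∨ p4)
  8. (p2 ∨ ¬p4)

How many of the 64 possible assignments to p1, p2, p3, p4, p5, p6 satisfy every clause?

Split on p4, then p1.
  p4=1, p1=1: remaining (p2,p3,p5,p6) ∈ {(1,0,0,0); (1,0,1,0); (1,1,0,0); (1,1,1,0)} — 4.
  p4=1, p1=0: remaining (p2,p3,p5,p6) ∈ {(1,0,0,0); (1,0,1,0); (1,1,0,0); (1,1,1,0)} — 4.
  p4=0, p1=1: remaining (p2,p3,p5,p6) ∈ {(0,1,0,0); (0,1,0,1)} — 2.
  p4=0, p1=0: a clause becomes empty — 0.
Total: 4 + 4 + 2 + 0 = 10.

10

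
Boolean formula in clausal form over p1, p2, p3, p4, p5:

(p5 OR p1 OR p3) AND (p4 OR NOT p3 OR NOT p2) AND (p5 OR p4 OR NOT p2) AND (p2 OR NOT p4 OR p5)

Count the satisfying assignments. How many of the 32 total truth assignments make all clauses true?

20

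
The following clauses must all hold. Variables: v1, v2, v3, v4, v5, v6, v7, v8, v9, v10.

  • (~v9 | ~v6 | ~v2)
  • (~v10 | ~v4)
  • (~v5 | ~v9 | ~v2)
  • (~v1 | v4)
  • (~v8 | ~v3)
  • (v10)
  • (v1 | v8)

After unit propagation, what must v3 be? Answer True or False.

Unit clause (v10) sets v10 = True.
From (~v4 | ~v10) and v10 = True: v4 = False.
(v4 | ~v1): since v4 = False, the clause reduces to (~v1). v1 = False.
(v8 | v1) with v1 = False leaves only v8, so v8 = True.
From (~v3 | ~v8) and v8 = True: v3 = False.

False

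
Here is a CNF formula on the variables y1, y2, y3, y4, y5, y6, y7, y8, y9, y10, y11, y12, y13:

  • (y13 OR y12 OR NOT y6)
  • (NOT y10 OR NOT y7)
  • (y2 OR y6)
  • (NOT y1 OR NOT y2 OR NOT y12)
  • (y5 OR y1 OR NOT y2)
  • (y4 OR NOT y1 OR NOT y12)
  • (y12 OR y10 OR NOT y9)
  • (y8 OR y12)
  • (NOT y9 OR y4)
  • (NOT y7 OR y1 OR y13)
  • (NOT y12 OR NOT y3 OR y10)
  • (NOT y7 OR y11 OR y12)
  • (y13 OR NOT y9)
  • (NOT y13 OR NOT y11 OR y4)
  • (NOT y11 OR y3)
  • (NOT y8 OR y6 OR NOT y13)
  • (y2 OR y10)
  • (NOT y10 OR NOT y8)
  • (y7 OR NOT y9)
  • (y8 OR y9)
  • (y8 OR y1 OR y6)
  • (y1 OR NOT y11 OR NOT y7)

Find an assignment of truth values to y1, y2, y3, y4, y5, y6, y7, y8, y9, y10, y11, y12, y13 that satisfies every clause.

Try y1 = True.
Try y2 = True.
  then y12 is forced to False.
  then y8 is forced to True.
  then y10 is forced to False.
  then y9 is forced to False.
Set y3 = True and propagate.
For the remaining variables, y4 = False, y5 = False, y6 = False, y7 = False, y11 = True, y13 = False works.
Every clause has at least one true literal under this assignment.

y1 = T  y2 = T  y3 = T  y4 = F  y5 = F  y6 = F  y7 = F  y8 = T  y9 = F  y10 = F  y11 = T  y12 = F  y13 = F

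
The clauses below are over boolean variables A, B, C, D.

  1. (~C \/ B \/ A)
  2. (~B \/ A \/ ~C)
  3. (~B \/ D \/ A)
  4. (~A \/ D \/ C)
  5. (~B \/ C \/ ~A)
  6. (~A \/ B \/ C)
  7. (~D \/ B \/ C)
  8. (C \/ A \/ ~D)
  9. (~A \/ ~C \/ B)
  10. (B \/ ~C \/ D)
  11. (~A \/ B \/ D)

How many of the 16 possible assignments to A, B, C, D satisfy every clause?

The models are:
  A=0 B=0 C=0 D=0
  A=1 B=1 C=1 D=0
  A=1 B=1 C=1 D=1
Count: 3.

3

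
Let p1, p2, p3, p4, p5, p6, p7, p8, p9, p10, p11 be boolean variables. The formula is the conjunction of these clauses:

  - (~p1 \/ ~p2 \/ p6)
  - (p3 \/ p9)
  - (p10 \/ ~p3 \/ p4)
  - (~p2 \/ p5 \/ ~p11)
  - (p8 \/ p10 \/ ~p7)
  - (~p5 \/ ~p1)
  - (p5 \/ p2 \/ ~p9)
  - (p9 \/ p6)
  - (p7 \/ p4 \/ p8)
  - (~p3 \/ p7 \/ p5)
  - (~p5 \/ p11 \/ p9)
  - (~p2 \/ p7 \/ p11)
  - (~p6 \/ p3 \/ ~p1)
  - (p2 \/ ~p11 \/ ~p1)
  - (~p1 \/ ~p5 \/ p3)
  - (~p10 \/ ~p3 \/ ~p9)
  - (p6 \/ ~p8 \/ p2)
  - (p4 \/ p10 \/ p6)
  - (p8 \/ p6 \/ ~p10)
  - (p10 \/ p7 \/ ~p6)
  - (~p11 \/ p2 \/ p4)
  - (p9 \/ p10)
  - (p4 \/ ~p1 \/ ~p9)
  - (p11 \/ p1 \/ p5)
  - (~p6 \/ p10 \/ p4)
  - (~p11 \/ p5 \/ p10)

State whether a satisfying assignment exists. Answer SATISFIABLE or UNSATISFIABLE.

SATISFIABLE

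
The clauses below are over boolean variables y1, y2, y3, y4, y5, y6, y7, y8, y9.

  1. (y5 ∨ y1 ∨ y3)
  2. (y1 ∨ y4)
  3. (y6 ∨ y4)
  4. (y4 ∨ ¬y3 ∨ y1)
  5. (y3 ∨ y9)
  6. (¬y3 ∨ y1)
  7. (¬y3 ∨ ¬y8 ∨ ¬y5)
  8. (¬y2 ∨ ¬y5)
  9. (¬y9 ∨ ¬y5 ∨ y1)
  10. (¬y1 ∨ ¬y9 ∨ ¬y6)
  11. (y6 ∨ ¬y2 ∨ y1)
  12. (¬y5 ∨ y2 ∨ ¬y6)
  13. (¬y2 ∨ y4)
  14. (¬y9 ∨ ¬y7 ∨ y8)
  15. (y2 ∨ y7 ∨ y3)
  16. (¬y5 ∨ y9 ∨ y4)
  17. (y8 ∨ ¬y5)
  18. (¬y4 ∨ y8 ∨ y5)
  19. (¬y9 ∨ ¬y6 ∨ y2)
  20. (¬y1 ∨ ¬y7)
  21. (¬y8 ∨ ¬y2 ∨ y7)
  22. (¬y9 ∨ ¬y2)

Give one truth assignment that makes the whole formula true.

Try y1 = True.
  then y7 is forced to False.
For the remaining variables, y2 = False, y3 = True, y4 = False, y5 = False, y6 = True, y8 = True, y9 = False works.

y1=T  y2=F  y3=T  y4=F  y5=F  y6=T  y7=F  y8=T  y9=F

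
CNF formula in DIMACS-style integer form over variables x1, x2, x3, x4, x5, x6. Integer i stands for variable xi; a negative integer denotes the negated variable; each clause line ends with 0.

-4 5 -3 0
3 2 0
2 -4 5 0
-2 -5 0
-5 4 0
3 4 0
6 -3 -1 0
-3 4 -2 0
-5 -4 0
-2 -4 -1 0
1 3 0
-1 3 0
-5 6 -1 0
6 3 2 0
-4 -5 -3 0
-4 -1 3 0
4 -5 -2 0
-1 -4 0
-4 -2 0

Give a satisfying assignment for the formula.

x1 = False, x2 = False, x3 = True, x4 = False, x5 = False, x6 = True

Check each clause:
  1. (~x3 \/ x5 \/ ~x4) — ~x4 is true.
  2. (x2 \/ x3) — x3 is true.
  3. (x5 \/ ~x4 \/ x2) — ~x4 is true.
  4. (~x5 \/ ~x2) — ~x5 is true.
  5. (x4 \/ ~x5) — ~x5 is true.
  6. (x3 \/ x4) — x3 is true.
  7. (~x1 \/ x6 \/ ~x3) — x6 is true.
  8. (~x3 \/ ~x2 \/ x4) — ~x2 is true.
  9. (~x5 \/ ~x4) — ~x5 is true.
  10. (~x2 \/ ~x1 \/ ~x4) — ~x4 is true.
  11. (x1 \/ x3) — x3 is true.
  12. (x3 \/ ~x1) — x3 is true.
  13. (~x1 \/ ~x5 \/ x6) — ~x5 is true.
  14. (x3 \/ x6 \/ x2) — x3 is true.
  15. (~x5 \/ ~x3 \/ ~x4) — ~x5 is true.
  16. (~x1 \/ x3 \/ ~x4) — x3 is true.
  17. (x4 \/ ~x5 \/ ~x2) — ~x5 is true.
  18. (~x4 \/ ~x1) — ~x4 is true.
  19. (~x2 \/ ~x4) — ~x4 is true.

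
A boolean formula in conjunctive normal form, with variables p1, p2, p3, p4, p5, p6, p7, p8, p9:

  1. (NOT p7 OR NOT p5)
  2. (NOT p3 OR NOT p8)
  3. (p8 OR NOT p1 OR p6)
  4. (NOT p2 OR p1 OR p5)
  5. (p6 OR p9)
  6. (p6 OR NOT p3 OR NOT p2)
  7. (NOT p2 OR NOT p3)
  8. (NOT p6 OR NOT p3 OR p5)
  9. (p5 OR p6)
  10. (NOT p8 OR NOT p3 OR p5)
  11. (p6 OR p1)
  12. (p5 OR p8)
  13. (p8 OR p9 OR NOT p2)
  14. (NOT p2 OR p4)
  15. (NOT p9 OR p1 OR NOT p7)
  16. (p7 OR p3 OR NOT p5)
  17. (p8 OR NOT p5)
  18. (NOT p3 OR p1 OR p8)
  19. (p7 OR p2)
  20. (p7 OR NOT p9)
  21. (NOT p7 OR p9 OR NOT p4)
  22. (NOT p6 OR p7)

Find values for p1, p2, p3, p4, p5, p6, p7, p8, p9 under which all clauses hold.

Try p1 = True.
For the remaining variables, p2 = False, p3 = False, p4 = False, p5 = False, p6 = True, p7 = True, p8 = True, p9 = True works.

p1=True  p2=False  p3=False  p4=False  p5=False  p6=True  p7=True  p8=True  p9=True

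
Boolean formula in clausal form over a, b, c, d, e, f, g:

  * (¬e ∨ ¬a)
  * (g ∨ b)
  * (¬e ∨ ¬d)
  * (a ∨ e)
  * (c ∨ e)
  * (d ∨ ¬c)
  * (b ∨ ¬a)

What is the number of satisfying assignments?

Case analysis on e and a:
  e=T, a=T: a clause becomes empty — 0.
  e=T, a=F: f free; 3 ways for (b,c,d,g) × 2^1 = 6.
  e=F, a=T: remaining (b,c,d,f,g) ∈ {(T,T,T,F,F); (T,T,T,F,T); (T,T,T,T,F); (T,T,T,T,T)} — 4.
  e=F, a=F: a clause becomes empty — 0.
Total: 0 + 6 + 4 + 0 = 10.

10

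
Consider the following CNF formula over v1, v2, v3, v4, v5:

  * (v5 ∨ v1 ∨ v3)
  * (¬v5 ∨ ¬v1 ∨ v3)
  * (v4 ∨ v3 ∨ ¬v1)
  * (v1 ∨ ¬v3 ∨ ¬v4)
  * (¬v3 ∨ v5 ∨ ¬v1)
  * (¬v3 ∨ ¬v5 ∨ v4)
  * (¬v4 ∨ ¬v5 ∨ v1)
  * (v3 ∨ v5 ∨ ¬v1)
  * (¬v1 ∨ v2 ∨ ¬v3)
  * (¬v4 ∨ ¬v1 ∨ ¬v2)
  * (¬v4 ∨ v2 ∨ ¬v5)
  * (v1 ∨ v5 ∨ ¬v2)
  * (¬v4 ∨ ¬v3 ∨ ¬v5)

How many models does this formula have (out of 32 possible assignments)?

The models are:
  v1=0 v2=0 v3=0 v4=0 v5=1
  v1=0 v2=0 v3=1 v4=0 v5=0
  v1=0 v2=1 v3=0 v4=0 v5=1
That's 3 in total.

3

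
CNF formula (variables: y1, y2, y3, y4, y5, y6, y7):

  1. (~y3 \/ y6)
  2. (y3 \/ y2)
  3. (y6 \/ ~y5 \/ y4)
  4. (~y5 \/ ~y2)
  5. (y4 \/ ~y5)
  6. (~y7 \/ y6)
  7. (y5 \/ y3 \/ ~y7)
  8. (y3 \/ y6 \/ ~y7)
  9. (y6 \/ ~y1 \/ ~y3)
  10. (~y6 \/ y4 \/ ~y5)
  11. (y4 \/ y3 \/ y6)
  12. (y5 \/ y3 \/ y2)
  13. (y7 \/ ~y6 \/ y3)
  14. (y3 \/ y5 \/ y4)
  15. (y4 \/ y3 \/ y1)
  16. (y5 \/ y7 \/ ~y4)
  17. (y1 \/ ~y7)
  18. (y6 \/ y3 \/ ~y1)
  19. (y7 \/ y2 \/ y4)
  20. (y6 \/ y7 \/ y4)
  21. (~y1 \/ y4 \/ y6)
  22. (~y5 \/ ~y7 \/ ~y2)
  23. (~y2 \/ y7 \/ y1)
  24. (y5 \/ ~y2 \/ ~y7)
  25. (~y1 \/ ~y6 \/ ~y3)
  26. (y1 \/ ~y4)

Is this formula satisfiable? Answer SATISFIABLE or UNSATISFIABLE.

y3 = True:
  propagation gives y6=True, y1=False, y7=False, y2=False; an empty clause results — contradiction.
y3 = False:
  propagation gives y2=True, y5=False, y7=False, y6=False; an empty clause results — contradiction.
Every branch closes, so no satisfying assignment exists.

UNSATISFIABLE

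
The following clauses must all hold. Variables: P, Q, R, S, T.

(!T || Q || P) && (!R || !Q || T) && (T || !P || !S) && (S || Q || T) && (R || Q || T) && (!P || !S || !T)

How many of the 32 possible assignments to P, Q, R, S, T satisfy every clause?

12

Case analysis on T and Q:
  T=1, Q=1: R free; 3 ways for (P,S) × 2^1 = 6.
  T=1, Q=0: remaining (P,R,S) ∈ {(1,0,0); (1,1,0)} — 2.
  T=0, Q=1: remaining (P,R,S) ∈ {(0,0,0); (0,0,1); (1,0,0)} — 3.
  T=0, Q=0: remaining (P,R,S) ∈ {(0,1,1)} — 1.
Total: 6 + 2 + 3 + 1 = 12.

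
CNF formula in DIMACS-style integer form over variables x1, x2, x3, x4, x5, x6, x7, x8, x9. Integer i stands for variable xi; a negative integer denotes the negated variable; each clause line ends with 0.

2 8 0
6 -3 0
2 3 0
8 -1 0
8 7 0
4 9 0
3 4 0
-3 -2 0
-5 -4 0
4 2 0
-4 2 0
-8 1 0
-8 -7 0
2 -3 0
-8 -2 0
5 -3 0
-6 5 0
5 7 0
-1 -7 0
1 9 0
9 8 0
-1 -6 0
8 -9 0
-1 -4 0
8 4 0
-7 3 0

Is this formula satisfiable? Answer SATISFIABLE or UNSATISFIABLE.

x8 = True:
  propagation gives x1=True, x7=False, x2=False, x3=True; an empty clause results — contradiction.
x8 = False:
  propagation gives x2=True, x1=False, x7=True, x3=False; an empty clause results — contradiction.
Every branch closes, so no satisfying assignment exists.

UNSATISFIABLE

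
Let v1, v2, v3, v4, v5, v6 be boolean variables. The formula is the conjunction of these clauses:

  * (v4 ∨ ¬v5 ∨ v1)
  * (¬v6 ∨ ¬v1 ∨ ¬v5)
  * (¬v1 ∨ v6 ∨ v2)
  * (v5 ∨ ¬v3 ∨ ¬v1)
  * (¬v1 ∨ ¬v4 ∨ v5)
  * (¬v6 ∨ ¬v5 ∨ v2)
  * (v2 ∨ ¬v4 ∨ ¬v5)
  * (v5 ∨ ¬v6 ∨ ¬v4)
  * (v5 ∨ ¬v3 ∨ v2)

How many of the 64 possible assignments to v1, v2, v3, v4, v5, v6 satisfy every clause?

20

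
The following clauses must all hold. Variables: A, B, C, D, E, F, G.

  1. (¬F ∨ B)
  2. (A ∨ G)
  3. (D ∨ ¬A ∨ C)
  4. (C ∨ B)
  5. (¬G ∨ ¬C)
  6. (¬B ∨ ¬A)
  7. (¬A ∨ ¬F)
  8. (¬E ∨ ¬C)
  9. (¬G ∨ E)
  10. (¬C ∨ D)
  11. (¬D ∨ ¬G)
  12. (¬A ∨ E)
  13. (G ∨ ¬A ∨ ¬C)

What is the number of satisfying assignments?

2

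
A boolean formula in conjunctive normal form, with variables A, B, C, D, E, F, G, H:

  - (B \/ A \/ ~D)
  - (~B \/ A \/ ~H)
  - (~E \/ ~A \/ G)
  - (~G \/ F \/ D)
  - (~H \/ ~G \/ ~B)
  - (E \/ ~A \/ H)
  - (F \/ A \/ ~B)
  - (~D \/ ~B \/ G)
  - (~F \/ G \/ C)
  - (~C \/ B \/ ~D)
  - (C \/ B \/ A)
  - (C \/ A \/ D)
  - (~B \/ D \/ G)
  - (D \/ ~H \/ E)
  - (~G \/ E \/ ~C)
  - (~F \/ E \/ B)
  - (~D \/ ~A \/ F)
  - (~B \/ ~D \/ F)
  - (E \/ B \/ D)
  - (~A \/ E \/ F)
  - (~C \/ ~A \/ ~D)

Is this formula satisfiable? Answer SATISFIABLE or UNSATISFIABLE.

Branch on A: take A = True.
Set B = False and propagate.
The remaining clauses are satisfied by C = False, D = False, E = True, F = True, G = True, H = True.
So A=T  B=F  C=F  D=F  E=T  F=T  G=T  H=T is a satisfying assignment.

SATISFIABLE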